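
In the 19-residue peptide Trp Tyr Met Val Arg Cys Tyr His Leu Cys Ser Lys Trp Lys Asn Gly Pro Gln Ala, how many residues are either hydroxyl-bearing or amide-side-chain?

Hydroxyl-bearing: S, T, Y. Amide-side-chain: N, Q.
Hydroxyl-bearing residues here: Tyr2, Tyr7, Ser11 (3).
Amide-side-chain residues here: Asn15, Gln18 (2).
The two groups share no amino acid, so total = 3 + 2 = 5.

5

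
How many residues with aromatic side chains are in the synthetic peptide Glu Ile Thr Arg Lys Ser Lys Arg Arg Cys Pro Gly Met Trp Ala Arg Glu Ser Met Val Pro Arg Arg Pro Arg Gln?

1

The aromatic amino acids are Phe (F, benzyl), Trp (W, indole), and Tyr (Y, phenol).
Matching residues: Trp14.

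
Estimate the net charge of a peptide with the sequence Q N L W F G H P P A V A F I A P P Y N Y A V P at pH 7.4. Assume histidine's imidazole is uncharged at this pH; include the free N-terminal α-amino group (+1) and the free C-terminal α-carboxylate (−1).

Near pH 7.4, K and R contribute +1 each, D and E contribute −1 each, and every other side chain (His included, as stated) is uncharged.
Positive (K, R): none → +0.
Negative (D, E): none → −0.
The N-terminus (+1) and C-terminus (−1) cancel.
Net charge = (+0) + (−0) = 0.

0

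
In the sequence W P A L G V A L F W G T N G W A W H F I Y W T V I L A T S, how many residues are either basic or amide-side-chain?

2

Basic: H, K, R. Amide-side-chain: N, Q.
Basic residues here: H18 (1).
Amide-side-chain residues here: N13 (1).
The two groups share no amino acid, so total = 1 + 1 = 2.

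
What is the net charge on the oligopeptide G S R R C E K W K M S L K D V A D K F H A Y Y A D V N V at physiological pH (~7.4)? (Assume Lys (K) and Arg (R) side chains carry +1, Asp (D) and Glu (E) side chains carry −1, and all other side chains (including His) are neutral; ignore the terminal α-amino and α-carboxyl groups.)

Positive (K, R): R3, R4, K7, K9, K13, K18 → +6.
Negative (D, E): E6, D14, D17, D25 → −4.
Net charge = (+6) + (−4) = +2.

+2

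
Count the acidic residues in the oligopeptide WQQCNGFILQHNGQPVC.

Only D (aspartate) and E (glutamate) carry a side-chain carboxylic acid.
None of the 17 residues belong to this group.

0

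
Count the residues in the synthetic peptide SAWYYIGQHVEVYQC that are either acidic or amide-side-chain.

Acidic: D, E. Amide-side-chain: N, Q.
Acidic residues here: E11 (1).
Amide-side-chain residues here: Q8, Q14 (2).
The two groups share no amino acid, so total = 1 + 2 = 3.

3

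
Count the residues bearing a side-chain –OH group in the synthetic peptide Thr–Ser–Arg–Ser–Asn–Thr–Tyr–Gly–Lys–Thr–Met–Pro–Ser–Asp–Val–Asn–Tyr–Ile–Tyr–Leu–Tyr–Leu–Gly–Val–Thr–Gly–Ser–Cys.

S, T, and Y are the three residues with a side-chain hydroxyl.
Matching residues: Thr1, Ser2, Ser4, Thr6, Tyr7, Thr10, Ser13, Tyr17, Tyr19, Tyr21, Thr25, Ser27.

12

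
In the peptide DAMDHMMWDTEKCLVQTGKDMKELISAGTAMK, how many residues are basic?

Lysine (K), arginine (R), and histidine (H) have basic, nitrogen-containing side chains.
Matching residues: H5, K12, K19, K22, K32.

5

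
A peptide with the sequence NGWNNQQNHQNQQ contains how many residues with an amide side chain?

10

Asparagine (N) and glutamine (Q) have uncharged amide side chains.
Matching residues: N1, N4, N5, Q6, Q7, N8, Q10, N11, Q12, Q13.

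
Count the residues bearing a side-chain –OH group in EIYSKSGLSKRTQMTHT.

S, T, and Y are the three residues with a side-chain hydroxyl.
Matching residues: Y3, S4, S6, S9, T12, T15, T17.

7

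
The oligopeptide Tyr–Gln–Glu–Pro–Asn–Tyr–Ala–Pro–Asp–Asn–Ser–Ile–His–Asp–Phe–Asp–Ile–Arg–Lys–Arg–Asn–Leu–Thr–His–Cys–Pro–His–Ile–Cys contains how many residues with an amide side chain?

4

Asparagine (N) and glutamine (Q) have uncharged amide side chains.
Matching residues: Gln2, Asn5, Asn10, Asn21.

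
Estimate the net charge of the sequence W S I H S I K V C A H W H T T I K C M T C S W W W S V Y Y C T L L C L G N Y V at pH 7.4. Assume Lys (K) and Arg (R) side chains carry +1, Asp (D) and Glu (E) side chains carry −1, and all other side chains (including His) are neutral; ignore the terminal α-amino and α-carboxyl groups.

Positive (K, R): K7, K17 → +2.
Negative (D, E): none → −0.
Net charge = (+2) + (−0) = +2.

+2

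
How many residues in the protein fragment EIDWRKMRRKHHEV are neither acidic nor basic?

4

Acidic: D, E. Basic: K, R, H. All other residues are neither.
Matching residues: I2, W4, M7, V14.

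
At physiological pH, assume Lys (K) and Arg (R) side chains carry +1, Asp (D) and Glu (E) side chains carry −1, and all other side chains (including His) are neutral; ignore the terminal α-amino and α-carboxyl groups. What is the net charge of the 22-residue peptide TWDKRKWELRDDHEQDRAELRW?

Positive (K, R): K4, R5, K6, R10, R17, R21 → +6.
Negative (D, E): D3, E8, D11, D12, E14, D16, E19 → −7.
Net charge = (+6) + (−7) = −1.

-1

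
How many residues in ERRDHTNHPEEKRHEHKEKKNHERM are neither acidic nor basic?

Acidic: D, E. Basic: K, R, H. All other residues are neither.
Matching residues: T6, N7, P9, N21, M25.

5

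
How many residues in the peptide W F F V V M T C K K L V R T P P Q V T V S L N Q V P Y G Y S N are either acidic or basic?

3

Acidic: D, E. Basic: H, K, R.
Acidic residues here: none (0).
Basic residues here: K9, K10, R13 (3).
The two groups share no amino acid, so total = 0 + 3 = 3.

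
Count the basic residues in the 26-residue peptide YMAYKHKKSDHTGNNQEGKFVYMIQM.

6

K, R, and H are the three residues with basic side chains (ε-amine, guanidinium, and imidazole respectively).
Matching residues: K5, H6, K7, K8, H11, K19.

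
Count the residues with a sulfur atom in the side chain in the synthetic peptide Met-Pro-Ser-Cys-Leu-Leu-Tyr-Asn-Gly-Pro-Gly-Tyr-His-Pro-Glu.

The sulfur-bearing residues are cysteine (–SH) and methionine (–S–CH₃).
Matching residues: Met1, Cys4.

2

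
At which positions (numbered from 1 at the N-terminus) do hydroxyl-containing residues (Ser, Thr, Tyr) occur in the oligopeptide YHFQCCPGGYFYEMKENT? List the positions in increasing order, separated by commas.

Matching residues: Y1, Y10, Y12, T18.

1, 10, 12, 18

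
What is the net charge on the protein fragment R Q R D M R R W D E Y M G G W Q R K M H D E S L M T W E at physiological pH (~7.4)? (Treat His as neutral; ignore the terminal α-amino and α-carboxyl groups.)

0

Near pH 7.4, K and R contribute +1 each, D and E contribute −1 each, and every other side chain (His included, as stated) is uncharged.
Positive (K, R): R1, R3, R6, R7, R17, K18 → +6.
Negative (D, E): D4, D9, E10, D21, E22, E28 → −6.
Net charge = (+6) + (−6) = 0.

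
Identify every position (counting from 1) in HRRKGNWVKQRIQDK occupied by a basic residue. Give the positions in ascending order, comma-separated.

1, 2, 3, 4, 9, 11, 15

The basic amino acids are Lys (K), Arg (R), and His (H).
Matching residues: H1, R2, R3, K4, K9, R11, K15.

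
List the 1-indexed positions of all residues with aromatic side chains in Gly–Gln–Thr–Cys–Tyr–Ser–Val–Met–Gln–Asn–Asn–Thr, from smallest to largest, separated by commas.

The aromatic amino acids are Phe (F, benzyl), Trp (W, indole), and Tyr (Y, phenol).
Matching residues: Tyr5.

5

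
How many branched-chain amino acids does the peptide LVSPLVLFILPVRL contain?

V, L, and I make up the branched-chain aliphatic group.
Matching residues: L1, V2, L5, V6, L7, I9, L10, V12, L14.

9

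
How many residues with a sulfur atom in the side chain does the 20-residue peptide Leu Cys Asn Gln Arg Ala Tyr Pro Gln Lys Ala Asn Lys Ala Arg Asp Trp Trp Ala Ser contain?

Cysteine (C, thiol) and methionine (M, thioether) are the two sulfur-containing amino acids.
Matching residues: Cys2.

1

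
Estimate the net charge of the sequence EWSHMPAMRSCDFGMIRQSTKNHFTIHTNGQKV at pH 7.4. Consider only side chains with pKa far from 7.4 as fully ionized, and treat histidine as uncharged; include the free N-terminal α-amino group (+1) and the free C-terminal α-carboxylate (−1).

The side chains ionized at physiological pH are Lys/Arg (+1) and Asp/Glu (−1); with His treated as neutral, nothing else contributes.
Positive (K, R): R9, R17, K21, K32 → +4.
Negative (D, E): E1, D12 → −2.
The N-terminus (+1) and C-terminus (−1) cancel.
Net charge = (+4) + (−2) = +2.

+2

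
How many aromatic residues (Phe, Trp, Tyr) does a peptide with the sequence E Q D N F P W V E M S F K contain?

Matching residues: F5, W7, F12.

3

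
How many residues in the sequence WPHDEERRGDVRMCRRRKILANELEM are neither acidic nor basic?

12

Acidic: D, E. Basic: K, R, H. All other residues are neither.
Matching residues: W1, P2, G9, V11, M13, C14, I19, L20, A21, N22, L24, M26.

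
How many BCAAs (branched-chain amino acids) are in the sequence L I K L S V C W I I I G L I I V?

11

V, L, and I make up the branched-chain aliphatic group.
Matching residues: L1, I2, L4, V6, I9, I10, I11, L13, I14, I15, V16.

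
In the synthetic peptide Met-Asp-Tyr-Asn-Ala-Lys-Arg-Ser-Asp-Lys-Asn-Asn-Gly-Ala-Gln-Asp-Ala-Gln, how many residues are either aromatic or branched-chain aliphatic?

1

Aromatic: F, W, Y. Branched-chain aliphatic: I, L, V.
Aromatic residues here: Tyr3 (1).
Branched-chain aliphatic residues here: none (0).
The two groups share no amino acid, so total = 1 + 0 = 1.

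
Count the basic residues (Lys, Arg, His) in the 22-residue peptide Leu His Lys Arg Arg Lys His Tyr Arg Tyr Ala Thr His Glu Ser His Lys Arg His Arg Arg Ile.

Matching residues: His2, Lys3, Arg4, Arg5, Lys6, His7, Arg9, His13, His16, Lys17, Arg18, His19, Arg20, Arg21.

14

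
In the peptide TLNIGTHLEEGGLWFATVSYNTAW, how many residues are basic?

1

K, R, and H are the three residues with basic side chains (ε-amine, guanidinium, and imidazole respectively).
Matching residues: H7.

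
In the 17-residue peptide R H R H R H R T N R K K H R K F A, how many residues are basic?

13

The basic amino acids are Lys (K), Arg (R), and His (H).
Matching residues: R1, H2, R3, H4, R5, H6, R7, R10, K11, K12, H13, R14, K15.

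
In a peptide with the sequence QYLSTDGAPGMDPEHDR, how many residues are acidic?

4

Aspartate (D) and glutamate (E) have carboxylic-acid side chains and are the acidic amino acids.
Matching residues: D6, D12, E14, D16.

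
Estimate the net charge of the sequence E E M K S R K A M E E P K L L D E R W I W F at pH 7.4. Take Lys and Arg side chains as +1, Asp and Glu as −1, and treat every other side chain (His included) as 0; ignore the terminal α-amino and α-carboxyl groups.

-1

Positive (K, R): K4, R6, K7, K13, R18 → +5.
Negative (D, E): E1, E2, E10, E11, D16, E17 → −6.
Net charge = (+5) + (−6) = −1.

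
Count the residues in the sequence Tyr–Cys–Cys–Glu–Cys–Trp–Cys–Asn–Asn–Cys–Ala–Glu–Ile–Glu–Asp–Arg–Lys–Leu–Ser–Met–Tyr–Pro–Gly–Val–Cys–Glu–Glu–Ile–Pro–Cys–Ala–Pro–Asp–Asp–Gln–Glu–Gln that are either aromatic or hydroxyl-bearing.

Aromatic: F, W, Y. Hydroxyl-bearing: S, T, Y.
Aromatic residues here: Tyr1, Trp6, Tyr21 (3).
Hydroxyl-bearing residues here: Tyr1, Ser19, Tyr21 (3).
Y is in both groups, so the 2 Y residues must not be double-counted.
Total = 3 + 3 − 2 = 4.

4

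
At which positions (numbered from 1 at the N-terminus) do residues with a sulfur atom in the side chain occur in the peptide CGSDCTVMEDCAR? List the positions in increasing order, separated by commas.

The sulfur-bearing residues are cysteine (–SH) and methionine (–S–CH₃).
Matching residues: C1, C5, M8, C11.

1, 5, 8, 11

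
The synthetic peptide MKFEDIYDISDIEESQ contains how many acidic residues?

Aspartate (D) and glutamate (E) have carboxylic-acid side chains and are the acidic amino acids.
Matching residues: E4, D5, D8, D11, E13, E14.

6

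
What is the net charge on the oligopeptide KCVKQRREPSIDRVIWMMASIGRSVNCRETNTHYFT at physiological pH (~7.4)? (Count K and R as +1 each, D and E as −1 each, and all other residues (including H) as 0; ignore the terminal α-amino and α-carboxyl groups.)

+4

Positive (K, R): K1, K4, R6, R7, R13, R23, R28 → +7.
Negative (D, E): E8, D12, E29 → −3.
Net charge = (+7) + (−3) = +4.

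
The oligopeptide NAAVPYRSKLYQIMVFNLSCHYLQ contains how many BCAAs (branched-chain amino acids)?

6

V, L, and I make up the branched-chain aliphatic group.
Matching residues: V4, L10, I13, V15, L18, L23.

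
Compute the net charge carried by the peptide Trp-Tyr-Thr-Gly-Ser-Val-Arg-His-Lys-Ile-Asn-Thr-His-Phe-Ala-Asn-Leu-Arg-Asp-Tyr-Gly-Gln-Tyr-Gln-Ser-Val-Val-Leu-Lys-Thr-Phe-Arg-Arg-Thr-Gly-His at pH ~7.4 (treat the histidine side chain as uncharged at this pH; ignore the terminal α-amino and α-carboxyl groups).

+5

The side chains ionized at physiological pH are Lys/Arg (+1) and Asp/Glu (−1); with His treated as neutral, nothing else contributes.
Positive (K, R): Arg7, Lys9, Arg18, Lys29, Arg32, Arg33 → +6.
Negative (D, E): Asp19 → −1.
Net charge = (+6) + (−1) = +5.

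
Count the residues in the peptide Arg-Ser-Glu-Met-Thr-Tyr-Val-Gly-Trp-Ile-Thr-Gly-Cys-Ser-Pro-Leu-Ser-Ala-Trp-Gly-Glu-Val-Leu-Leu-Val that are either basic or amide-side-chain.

1

Basic: H, K, R. Amide-side-chain: N, Q.
Basic residues here: Arg1 (1).
Amide-side-chain residues here: none (0).
The two groups share no amino acid, so total = 1 + 0 = 1.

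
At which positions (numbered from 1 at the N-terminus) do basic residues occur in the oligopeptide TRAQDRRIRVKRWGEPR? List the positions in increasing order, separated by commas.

K, R, and H are the three residues with basic side chains (ε-amine, guanidinium, and imidazole respectively).
Matching residues: R2, R6, R7, R9, K11, R12, R17.

2, 6, 7, 9, 11, 12, 17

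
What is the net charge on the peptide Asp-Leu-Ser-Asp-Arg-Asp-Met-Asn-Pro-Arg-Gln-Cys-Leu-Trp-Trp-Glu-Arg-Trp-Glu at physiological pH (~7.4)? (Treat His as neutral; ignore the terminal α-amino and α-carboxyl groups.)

Near pH 7.4, K and R contribute +1 each, D and E contribute −1 each, and every other side chain (His included, as stated) is uncharged.
Positive (K, R): Arg5, Arg10, Arg17 → +3.
Negative (D, E): Asp1, Asp4, Asp6, Glu16, Glu19 → −5.
Net charge = (+3) + (−5) = −2.

-2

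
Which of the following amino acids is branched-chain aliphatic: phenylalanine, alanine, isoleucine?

isoleucine

Valine (V), leucine (L), and isoleucine (I) are the branched-chain amino acids.
Of the listed options, only isoleucine belongs to this group.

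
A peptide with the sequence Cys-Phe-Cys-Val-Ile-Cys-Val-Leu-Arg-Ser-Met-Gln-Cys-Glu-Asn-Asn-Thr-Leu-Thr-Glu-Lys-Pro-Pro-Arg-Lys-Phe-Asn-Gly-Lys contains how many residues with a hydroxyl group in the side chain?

The –OH-bearing residues are Ser, Thr (aliphatic alcohols), and Tyr (phenol).
Matching residues: Ser10, Thr17, Thr19.

3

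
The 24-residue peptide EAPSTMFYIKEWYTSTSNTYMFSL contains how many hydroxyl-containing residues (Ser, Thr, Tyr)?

11

Matching residues: S4, T5, Y8, Y13, T14, S15, T16, S17, T19, Y20, S23.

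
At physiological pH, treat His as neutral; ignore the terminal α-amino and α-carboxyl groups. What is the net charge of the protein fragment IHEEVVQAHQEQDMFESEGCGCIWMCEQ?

-7

The side chains ionized at physiological pH are Lys/Arg (+1) and Asp/Glu (−1); with His treated as neutral, nothing else contributes.
Positive (K, R): none → +0.
Negative (D, E): E3, E4, E11, D13, E16, E18, E27 → −7.
Net charge = (+0) + (−7) = −7.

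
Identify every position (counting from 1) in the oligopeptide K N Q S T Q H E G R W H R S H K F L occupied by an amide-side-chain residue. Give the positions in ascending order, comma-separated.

Matching residues: N2, Q3, Q6.

2, 3, 6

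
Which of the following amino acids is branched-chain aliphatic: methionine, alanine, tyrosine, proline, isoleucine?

isoleucine

V, L, and I make up the branched-chain aliphatic group.
Of the listed options, only isoleucine belongs to this group.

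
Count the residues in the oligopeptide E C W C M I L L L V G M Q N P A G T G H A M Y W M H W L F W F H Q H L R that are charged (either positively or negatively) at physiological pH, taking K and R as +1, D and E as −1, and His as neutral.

2

Charged side chains at pH ~7.4: K, R (positive); D, E (negative).
Matching residues: E1, R36.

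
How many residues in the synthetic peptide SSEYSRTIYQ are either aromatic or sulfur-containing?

2

Aromatic: F, W, Y. Sulfur-containing: C, M.
Aromatic residues here: Y4, Y9 (2).
Sulfur-containing residues here: none (0).
The two groups share no amino acid, so total = 2 + 0 = 2.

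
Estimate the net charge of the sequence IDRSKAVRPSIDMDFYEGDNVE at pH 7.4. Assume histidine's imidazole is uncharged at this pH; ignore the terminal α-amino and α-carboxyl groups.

-3

At pH ~7.4 the Lys and Arg side chains are protonated (+1), the Asp and Glu side chains are deprotonated (−1), and with His taken as neutral all other side chains carry no charge.
Positive (K, R): R3, K5, R8 → +3.
Negative (D, E): D2, D12, D14, E17, D19, E22 → −6.
Net charge = (+3) + (−6) = −3.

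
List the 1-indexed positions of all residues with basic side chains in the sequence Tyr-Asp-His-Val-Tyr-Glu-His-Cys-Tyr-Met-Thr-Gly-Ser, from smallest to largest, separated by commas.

3, 7

The basic amino acids are Lys (K), Arg (R), and His (H).
Matching residues: His3, His7.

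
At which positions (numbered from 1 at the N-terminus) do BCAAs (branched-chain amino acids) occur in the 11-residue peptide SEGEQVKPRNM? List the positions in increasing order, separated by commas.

V, L, and I make up the branched-chain aliphatic group.
Matching residues: V6.

6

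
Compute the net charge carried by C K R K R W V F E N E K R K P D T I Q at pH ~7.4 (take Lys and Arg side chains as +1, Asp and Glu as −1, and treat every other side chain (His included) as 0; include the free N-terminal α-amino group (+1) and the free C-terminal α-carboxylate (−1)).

+4

Positive (K, R): K2, R3, K4, R5, K12, R13, K14 → +7.
Negative (D, E): E9, E11, D16 → −3.
The N-terminus (+1) and C-terminus (−1) cancel.
Net charge = (+7) + (−3) = +4.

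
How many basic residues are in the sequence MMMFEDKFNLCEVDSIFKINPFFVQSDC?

K, R, and H are the three residues with basic side chains (ε-amine, guanidinium, and imidazole respectively).
Matching residues: K7, K18.

2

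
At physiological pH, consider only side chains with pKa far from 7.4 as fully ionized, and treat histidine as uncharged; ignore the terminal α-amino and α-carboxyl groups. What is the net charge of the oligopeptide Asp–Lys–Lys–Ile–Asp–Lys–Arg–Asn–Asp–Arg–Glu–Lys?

+2

The side chains ionized at physiological pH are Lys/Arg (+1) and Asp/Glu (−1); with His treated as neutral, nothing else contributes.
Positive (K, R): Lys2, Lys3, Lys6, Arg7, Arg10, Lys12 → +6.
Negative (D, E): Asp1, Asp5, Asp9, Glu11 → −4.
Net charge = (+6) + (−4) = +2.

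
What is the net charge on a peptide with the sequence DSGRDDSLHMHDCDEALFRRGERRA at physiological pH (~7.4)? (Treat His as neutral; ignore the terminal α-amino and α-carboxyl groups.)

-2

The side chains ionized at physiological pH are Lys/Arg (+1) and Asp/Glu (−1); with His treated as neutral, nothing else contributes.
Positive (K, R): R4, R19, R20, R23, R24 → +5.
Negative (D, E): D1, D5, D6, D12, D14, E15, E22 → −7.
Net charge = (+5) + (−7) = −2.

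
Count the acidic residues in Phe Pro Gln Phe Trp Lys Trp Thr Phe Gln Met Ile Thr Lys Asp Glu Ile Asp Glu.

Aspartate (D) and glutamate (E) have carboxylic-acid side chains and are the acidic amino acids.
Matching residues: Asp15, Glu16, Asp18, Glu19.

4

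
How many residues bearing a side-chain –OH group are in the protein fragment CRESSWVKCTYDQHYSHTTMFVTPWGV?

9

Serine (S), threonine (T), and tyrosine (Y) each carry a hydroxyl group on the side chain.
Matching residues: S4, S5, T10, Y11, Y15, S16, T18, T19, T23.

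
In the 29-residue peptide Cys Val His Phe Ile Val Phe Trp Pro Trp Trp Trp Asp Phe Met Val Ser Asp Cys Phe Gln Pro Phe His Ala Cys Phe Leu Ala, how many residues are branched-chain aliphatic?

5

V, L, and I make up the branched-chain aliphatic group.
Matching residues: Val2, Ile5, Val6, Val16, Leu28.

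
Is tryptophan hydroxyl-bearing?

The –OH-bearing residues are Ser, Thr (aliphatic alcohols), and Tyr (phenol).
Tryptophan is not in this group.

No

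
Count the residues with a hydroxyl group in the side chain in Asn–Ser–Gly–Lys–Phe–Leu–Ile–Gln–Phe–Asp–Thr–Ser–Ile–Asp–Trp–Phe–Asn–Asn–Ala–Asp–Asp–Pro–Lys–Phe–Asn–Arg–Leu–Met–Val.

3

S, T, and Y are the three residues with a side-chain hydroxyl.
Matching residues: Ser2, Thr11, Ser12.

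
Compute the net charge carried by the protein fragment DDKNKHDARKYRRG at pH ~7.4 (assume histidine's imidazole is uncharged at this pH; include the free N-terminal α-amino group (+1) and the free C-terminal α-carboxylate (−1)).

The side chains ionized at physiological pH are Lys/Arg (+1) and Asp/Glu (−1); with His treated as neutral, nothing else contributes.
Positive (K, R): K3, K5, R9, K10, R12, R13 → +6.
Negative (D, E): D1, D2, D7 → −3.
The N-terminus (+1) and C-terminus (−1) cancel.
Net charge = (+6) + (−3) = +3.

+3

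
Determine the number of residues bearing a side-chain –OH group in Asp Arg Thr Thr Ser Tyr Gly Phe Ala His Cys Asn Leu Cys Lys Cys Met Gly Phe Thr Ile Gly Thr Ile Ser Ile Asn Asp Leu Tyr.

S, T, and Y are the three residues with a side-chain hydroxyl.
Matching residues: Thr3, Thr4, Ser5, Tyr6, Thr20, Thr23, Ser25, Tyr30.

8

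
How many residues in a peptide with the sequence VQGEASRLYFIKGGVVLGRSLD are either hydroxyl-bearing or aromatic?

4

Hydroxyl-bearing: S, T, Y. Aromatic: F, W, Y.
Hydroxyl-bearing residues here: S6, Y9, S20 (3).
Aromatic residues here: Y9, F10 (2).
Y is in both groups, so the 1 Y residue must not be double-counted.
Total = 3 + 2 − 1 = 4.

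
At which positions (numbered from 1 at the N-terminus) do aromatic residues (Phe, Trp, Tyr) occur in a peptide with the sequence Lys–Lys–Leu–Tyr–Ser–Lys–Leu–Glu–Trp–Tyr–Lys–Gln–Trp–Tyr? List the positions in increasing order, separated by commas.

Matching residues: Tyr4, Trp9, Tyr10, Trp13, Tyr14.

4, 9, 10, 13, 14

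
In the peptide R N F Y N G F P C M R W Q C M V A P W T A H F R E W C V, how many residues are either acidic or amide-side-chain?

Acidic: D, E. Amide-side-chain: N, Q.
Acidic residues here: E25 (1).
Amide-side-chain residues here: N2, N5, Q13 (3).
The two groups share no amino acid, so total = 1 + 3 = 4.

4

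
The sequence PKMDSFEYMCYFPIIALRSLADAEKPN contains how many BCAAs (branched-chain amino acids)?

The BCAAs are Val, Leu, and Ile — aliphatic side chains with a branch point.
Matching residues: I14, I15, L17, L20.

4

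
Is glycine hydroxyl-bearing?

No

The –OH-bearing residues are Ser, Thr (aliphatic alcohols), and Tyr (phenol).
Glycine is not in this group.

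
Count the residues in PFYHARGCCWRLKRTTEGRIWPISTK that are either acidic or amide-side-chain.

Acidic: D, E. Amide-side-chain: N, Q.
Acidic residues here: E17 (1).
Amide-side-chain residues here: none (0).
The two groups share no amino acid, so total = 1 + 0 = 1.

1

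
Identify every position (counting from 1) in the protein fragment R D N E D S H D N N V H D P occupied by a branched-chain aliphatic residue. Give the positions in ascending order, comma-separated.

11

Matching residues: V11.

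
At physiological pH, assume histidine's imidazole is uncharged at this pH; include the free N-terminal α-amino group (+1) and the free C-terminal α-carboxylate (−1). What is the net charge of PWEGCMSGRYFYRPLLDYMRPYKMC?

+2

The side chains ionized at physiological pH are Lys/Arg (+1) and Asp/Glu (−1); with His treated as neutral, nothing else contributes.
Positive (K, R): R9, R13, R20, K23 → +4.
Negative (D, E): E3, D17 → −2.
The N-terminus (+1) and C-terminus (−1) cancel.
Net charge = (+4) + (−2) = +2.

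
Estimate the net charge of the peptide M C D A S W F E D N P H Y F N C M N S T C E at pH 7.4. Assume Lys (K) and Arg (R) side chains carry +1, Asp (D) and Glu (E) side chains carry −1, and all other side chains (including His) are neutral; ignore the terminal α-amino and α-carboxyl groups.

-4

Positive (K, R): none → +0.
Negative (D, E): D3, E8, D9, E22 → −4.
Net charge = (+0) + (−4) = −4.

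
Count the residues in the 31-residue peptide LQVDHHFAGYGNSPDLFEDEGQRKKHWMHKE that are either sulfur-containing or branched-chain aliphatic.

Sulfur-containing: C, M. Branched-chain aliphatic: I, L, V.
Sulfur-containing residues here: M28 (1).
Branched-chain aliphatic residues here: L1, V3, L16 (3).
The two groups share no amino acid, so total = 1 + 3 = 4.

4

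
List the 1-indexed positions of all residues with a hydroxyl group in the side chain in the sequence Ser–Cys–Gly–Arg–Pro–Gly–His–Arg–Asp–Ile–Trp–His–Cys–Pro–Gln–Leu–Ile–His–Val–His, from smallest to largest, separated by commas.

1

S, T, and Y are the three residues with a side-chain hydroxyl.
Matching residues: Ser1.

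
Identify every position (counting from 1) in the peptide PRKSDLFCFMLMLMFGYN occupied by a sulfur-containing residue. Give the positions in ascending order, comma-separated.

Only Cys (C) and Met (M) have a sulfur atom in the side chain.
Matching residues: C8, M10, M12, M14.

8, 10, 12, 14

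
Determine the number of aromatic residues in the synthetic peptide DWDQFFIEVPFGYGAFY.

The aromatic amino acids are Phe (F, benzyl), Trp (W, indole), and Tyr (Y, phenol).
Matching residues: W2, F5, F6, F11, Y13, F16, Y17.

7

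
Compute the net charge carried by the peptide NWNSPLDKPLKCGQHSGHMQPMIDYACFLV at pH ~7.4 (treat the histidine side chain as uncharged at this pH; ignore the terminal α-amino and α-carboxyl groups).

0

Near pH 7.4, K and R contribute +1 each, D and E contribute −1 each, and every other side chain (His included, as stated) is uncharged.
Positive (K, R): K8, K11 → +2.
Negative (D, E): D7, D24 → −2.
Net charge = (+2) + (−2) = 0.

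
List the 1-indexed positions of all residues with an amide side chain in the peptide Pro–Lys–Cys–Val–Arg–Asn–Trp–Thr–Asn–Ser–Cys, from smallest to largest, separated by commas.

6, 9

The amide-side-chain residues are Asn (N) and Gln (Q).
Matching residues: Asn6, Asn9.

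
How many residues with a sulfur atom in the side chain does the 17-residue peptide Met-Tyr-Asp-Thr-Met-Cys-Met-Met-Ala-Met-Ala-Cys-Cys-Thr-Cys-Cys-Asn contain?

10

Only Cys (C) and Met (M) have a sulfur atom in the side chain.
Matching residues: Met1, Met5, Cys6, Met7, Met8, Met10, Cys12, Cys13, Cys15, Cys16.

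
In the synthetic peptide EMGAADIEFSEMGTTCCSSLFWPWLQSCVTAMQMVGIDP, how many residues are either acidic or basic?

Acidic: D, E. Basic: H, K, R.
Acidic residues here: E1, D6, E8, E11, D38 (5).
Basic residues here: none (0).
The two groups share no amino acid, so total = 5 + 0 = 5.

5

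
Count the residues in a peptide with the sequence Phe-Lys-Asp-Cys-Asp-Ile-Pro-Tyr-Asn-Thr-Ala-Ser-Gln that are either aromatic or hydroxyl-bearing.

Aromatic: F, W, Y. Hydroxyl-bearing: S, T, Y.
Aromatic residues here: Phe1, Tyr8 (2).
Hydroxyl-bearing residues here: Tyr8, Thr10, Ser12 (3).
Y is in both groups, so the 1 Y residue must not be double-counted.
Total = 2 + 3 − 1 = 4.

4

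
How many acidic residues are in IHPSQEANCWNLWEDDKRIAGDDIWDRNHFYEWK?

The acidic residues are Asp (D) and Glu (E), whose side chains end in a carboxylate group.
Matching residues: E6, E14, D15, D16, D22, D23, D26, E32.

8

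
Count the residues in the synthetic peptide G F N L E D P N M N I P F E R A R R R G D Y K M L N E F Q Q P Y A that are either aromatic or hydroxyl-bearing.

5

Aromatic: F, W, Y. Hydroxyl-bearing: S, T, Y.
Aromatic residues here: F2, F13, Y22, F28, Y32 (5).
Hydroxyl-bearing residues here: Y22, Y32 (2).
Y is in both groups, so the 2 Y residues must not be double-counted.
Total = 5 + 2 − 2 = 5.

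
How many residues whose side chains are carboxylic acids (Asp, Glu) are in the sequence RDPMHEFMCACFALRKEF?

3

Matching residues: D2, E6, E17.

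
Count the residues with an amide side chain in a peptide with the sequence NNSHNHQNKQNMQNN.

Asparagine (N) and glutamine (Q) have uncharged amide side chains.
Matching residues: N1, N2, N5, Q7, N8, Q10, N11, Q13, N14, N15.

10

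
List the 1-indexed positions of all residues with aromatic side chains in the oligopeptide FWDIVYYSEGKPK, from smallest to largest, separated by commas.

F, W, and Y each carry an aromatic ring on the side chain.
Matching residues: F1, W2, Y6, Y7.

1, 2, 6, 7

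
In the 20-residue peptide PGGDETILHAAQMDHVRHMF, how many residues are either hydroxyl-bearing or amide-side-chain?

2

Hydroxyl-bearing: S, T, Y. Amide-side-chain: N, Q.
Hydroxyl-bearing residues here: T6 (1).
Amide-side-chain residues here: Q12 (1).
The two groups share no amino acid, so total = 1 + 1 = 2.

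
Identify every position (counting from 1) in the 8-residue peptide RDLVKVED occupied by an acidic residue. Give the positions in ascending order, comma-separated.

The acidic residues are Asp (D) and Glu (E), whose side chains end in a carboxylate group.
Matching residues: D2, E7, D8.

2, 7, 8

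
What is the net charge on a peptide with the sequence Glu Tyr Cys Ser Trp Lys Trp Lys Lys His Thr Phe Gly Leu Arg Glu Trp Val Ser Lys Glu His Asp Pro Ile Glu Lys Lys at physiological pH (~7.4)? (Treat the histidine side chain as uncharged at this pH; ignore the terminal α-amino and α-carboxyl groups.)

At pH ~7.4 the Lys and Arg side chains are protonated (+1), the Asp and Glu side chains are deprotonated (−1), and with His taken as neutral all other side chains carry no charge.
Positive (K, R): Lys6, Lys8, Lys9, Arg15, Lys20, Lys27, Lys28 → +7.
Negative (D, E): Glu1, Glu16, Glu21, Asp23, Glu26 → −5.
Net charge = (+7) + (−5) = +2.

+2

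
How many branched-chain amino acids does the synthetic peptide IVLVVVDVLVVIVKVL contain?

14

The BCAAs are Val, Leu, and Ile — aliphatic side chains with a branch point.
Matching residues: I1, V2, L3, V4, V5, V6, V8, L9, V10, V11, I12, V13, V15, L16.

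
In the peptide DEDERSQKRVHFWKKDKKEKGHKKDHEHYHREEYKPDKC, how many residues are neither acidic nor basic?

Acidic: D, E. Basic: K, R, H. All other residues are neither.
Matching residues: S6, Q7, V10, F12, W13, G21, Y29, Y34, P36, C39.

10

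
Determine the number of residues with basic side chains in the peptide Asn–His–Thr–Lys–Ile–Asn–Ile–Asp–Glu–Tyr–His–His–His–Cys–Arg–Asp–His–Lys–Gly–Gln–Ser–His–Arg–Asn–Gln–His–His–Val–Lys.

13

The basic amino acids are Lys (K), Arg (R), and His (H).
Matching residues: His2, Lys4, His11, His12, His13, Arg15, His17, Lys18, His22, Arg23, His26, His27, Lys29.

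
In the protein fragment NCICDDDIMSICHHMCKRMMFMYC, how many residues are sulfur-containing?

Cysteine (C, thiol) and methionine (M, thioether) are the two sulfur-containing amino acids.
Matching residues: C2, C4, M9, C12, M15, C16, M19, M20, M22, C24.

10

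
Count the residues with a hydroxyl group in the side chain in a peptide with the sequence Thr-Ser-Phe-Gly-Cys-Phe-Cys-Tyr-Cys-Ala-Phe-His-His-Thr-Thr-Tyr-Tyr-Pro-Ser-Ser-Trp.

The –OH-bearing residues are Ser, Thr (aliphatic alcohols), and Tyr (phenol).
Matching residues: Thr1, Ser2, Tyr8, Thr14, Thr15, Tyr16, Tyr17, Ser19, Ser20.

9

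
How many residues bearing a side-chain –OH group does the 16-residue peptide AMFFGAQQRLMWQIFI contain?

Serine (S), threonine (T), and tyrosine (Y) each carry a hydroxyl group on the side chain.
None of the 16 residues belong to this group.

0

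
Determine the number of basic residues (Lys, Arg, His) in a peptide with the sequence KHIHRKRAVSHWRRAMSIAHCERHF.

12

Matching residues: K1, H2, H4, R5, K6, R7, H11, R13, R14, H20, R23, H24.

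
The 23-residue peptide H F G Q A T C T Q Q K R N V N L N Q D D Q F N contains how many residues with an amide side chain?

9

Asparagine (N) and glutamine (Q) have uncharged amide side chains.
Matching residues: Q4, Q9, Q10, N13, N15, N17, Q18, Q21, N23.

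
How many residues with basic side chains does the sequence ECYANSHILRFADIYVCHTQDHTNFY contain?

4

The basic amino acids are Lys (K), Arg (R), and His (H).
Matching residues: H7, R10, H18, H22.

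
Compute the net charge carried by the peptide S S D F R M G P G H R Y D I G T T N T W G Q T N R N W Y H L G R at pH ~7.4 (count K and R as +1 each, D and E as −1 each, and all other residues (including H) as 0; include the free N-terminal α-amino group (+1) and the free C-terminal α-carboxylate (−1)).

+2

Positive (K, R): R5, R11, R25, R32 → +4.
Negative (D, E): D3, D13 → −2.
The N-terminus (+1) and C-terminus (−1) cancel.
Net charge = (+4) + (−2) = +2.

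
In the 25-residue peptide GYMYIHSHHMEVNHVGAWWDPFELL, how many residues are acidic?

Only D (aspartate) and E (glutamate) carry a side-chain carboxylic acid.
Matching residues: E11, D20, E23.

3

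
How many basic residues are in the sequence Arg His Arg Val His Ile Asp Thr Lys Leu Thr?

Lysine (K), arginine (R), and histidine (H) have basic, nitrogen-containing side chains.
Matching residues: Arg1, His2, Arg3, His5, Lys9.

5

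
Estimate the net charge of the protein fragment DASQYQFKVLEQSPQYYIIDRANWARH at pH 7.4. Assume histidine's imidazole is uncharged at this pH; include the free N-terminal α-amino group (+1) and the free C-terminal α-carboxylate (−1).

At pH ~7.4 the Lys and Arg side chains are protonated (+1), the Asp and Glu side chains are deprotonated (−1), and with His taken as neutral all other side chains carry no charge.
Positive (K, R): K8, R21, R26 → +3.
Negative (D, E): D1, E11, D20 → −3.
The N-terminus (+1) and C-terminus (−1) cancel.
Net charge = (+3) + (−3) = 0.

0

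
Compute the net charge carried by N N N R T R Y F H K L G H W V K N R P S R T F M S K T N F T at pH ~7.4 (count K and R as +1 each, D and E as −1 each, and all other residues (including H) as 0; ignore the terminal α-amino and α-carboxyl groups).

+7

Positive (K, R): R4, R6, K10, K16, R18, R21, K26 → +7.
Negative (D, E): none → −0.
Net charge = (+7) + (−0) = +7.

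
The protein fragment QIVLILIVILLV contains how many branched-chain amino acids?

11

The BCAAs are Val, Leu, and Ile — aliphatic side chains with a branch point.
Matching residues: I2, V3, L4, I5, L6, I7, V8, I9, L10, L11, V12.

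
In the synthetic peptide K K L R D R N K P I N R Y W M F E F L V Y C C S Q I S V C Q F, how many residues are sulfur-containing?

4

Only Cys (C) and Met (M) have a sulfur atom in the side chain.
Matching residues: M15, C22, C23, C29.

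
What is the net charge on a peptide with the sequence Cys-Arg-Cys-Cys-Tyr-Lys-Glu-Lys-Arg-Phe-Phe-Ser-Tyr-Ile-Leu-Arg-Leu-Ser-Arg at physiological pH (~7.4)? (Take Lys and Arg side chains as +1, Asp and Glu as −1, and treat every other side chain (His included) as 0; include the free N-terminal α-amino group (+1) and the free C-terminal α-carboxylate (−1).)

+5

Positive (K, R): Arg2, Lys6, Lys8, Arg9, Arg16, Arg19 → +6.
Negative (D, E): Glu7 → −1.
The N-terminus (+1) and C-terminus (−1) cancel.
Net charge = (+6) + (−1) = +5.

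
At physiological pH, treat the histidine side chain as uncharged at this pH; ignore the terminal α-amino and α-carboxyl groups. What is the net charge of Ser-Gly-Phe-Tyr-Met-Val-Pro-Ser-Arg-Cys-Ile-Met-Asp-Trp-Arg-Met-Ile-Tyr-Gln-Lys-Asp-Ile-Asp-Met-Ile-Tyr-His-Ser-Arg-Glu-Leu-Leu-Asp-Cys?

The side chains ionized at physiological pH are Lys/Arg (+1) and Asp/Glu (−1); with His treated as neutral, nothing else contributes.
Positive (K, R): Arg9, Arg15, Lys20, Arg29 → +4.
Negative (D, E): Asp13, Asp21, Asp23, Glu30, Asp33 → −5.
Net charge = (+4) + (−5) = −1.

-1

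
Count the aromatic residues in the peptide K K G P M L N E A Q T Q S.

0

Phenylalanine (F), tryptophan (W), and tyrosine (Y) have aromatic ring side chains.
None of the 13 residues belong to this group.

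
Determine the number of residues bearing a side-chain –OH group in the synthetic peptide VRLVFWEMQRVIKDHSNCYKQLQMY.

Serine (S), threonine (T), and tyrosine (Y) each carry a hydroxyl group on the side chain.
Matching residues: S16, Y19, Y25.

3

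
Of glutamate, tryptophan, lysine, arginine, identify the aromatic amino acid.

tryptophan

Phenylalanine (F), tryptophan (W), and tyrosine (Y) have aromatic ring side chains.
Of the listed options, only tryptophan belongs to this group.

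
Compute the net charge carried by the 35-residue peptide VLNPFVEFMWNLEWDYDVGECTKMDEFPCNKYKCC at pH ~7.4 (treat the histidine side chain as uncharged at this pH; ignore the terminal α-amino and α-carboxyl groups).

-4

Near pH 7.4, K and R contribute +1 each, D and E contribute −1 each, and every other side chain (His included, as stated) is uncharged.
Positive (K, R): K23, K31, K33 → +3.
Negative (D, E): E7, E13, D15, D17, E20, D25, E26 → −7.
Net charge = (+3) + (−7) = −4.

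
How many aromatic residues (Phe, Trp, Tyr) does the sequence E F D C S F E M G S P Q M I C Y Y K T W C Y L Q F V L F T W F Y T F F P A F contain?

14

Matching residues: F2, F6, Y16, Y17, W20, Y22, F25, F28, W30, F31, Y32, F34, F35, F38.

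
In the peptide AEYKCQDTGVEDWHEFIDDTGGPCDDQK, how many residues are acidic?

Aspartate (D) and glutamate (E) have carboxylic-acid side chains and are the acidic amino acids.
Matching residues: E2, D7, E11, D12, E15, D18, D19, D25, D26.

9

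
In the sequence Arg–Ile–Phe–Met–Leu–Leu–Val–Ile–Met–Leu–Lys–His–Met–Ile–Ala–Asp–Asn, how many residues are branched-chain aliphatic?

The BCAAs are Val, Leu, and Ile — aliphatic side chains with a branch point.
Matching residues: Ile2, Leu5, Leu6, Val7, Ile8, Leu10, Ile14.

7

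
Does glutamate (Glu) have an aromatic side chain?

No

The aromatic amino acids are Phe (F, benzyl), Trp (W, indole), and Tyr (Y, phenol).
Glutamate is not in this group.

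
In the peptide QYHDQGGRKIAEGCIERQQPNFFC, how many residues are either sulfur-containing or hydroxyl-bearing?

3

Sulfur-containing: C, M. Hydroxyl-bearing: S, T, Y.
Sulfur-containing residues here: C14, C24 (2).
Hydroxyl-bearing residues here: Y2 (1).
The two groups share no amino acid, so total = 2 + 1 = 3.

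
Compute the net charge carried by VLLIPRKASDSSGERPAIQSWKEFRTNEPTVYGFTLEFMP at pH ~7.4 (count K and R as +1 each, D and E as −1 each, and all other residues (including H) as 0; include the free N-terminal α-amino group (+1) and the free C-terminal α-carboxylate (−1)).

0

Positive (K, R): R6, K7, R15, K22, R25 → +5.
Negative (D, E): D10, E14, E23, E28, E37 → −5.
The N-terminus (+1) and C-terminus (−1) cancel.
Net charge = (+5) + (−5) = 0.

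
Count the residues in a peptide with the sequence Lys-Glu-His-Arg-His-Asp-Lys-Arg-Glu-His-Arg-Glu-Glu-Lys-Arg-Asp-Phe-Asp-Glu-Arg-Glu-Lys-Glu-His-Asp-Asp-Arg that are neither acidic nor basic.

1

Acidic: D, E. Basic: K, R, H. All other residues are neither.
Matching residues: Phe17.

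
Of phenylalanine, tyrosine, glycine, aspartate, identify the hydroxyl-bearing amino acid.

tyrosine

S, T, and Y are the three residues with a side-chain hydroxyl.
Of the listed options, only tyrosine belongs to this group.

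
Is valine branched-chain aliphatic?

Yes

V, L, and I make up the branched-chain aliphatic group.
Valine is in this group.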